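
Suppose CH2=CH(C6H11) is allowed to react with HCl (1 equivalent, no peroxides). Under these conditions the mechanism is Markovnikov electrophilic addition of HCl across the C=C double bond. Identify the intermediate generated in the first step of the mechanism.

Step 1: Protonation of the alkene by HCl: the π bond acts as the nucleophile and picks up H⁺, giving the more stable (Markovnikov) secondary carbocation. The H–Cl bond breaks heterolytically, releasing Cl⁻.
After step 1 the species present is a secondary carbocation.

secondary carbocation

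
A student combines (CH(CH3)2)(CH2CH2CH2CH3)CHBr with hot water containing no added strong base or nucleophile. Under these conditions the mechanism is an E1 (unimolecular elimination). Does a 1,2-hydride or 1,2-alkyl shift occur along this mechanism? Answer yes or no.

The first-formed carbocation is secondary.
The adjacent isopropyl carbon already bears 2 other carbon substituents and has a hydrogen to migrate; after a 1,2-hydride shift from that carbon the positive charge sits on a tertiary centre.
Tertiary is more stable than secondary, so the shift occurs.

yes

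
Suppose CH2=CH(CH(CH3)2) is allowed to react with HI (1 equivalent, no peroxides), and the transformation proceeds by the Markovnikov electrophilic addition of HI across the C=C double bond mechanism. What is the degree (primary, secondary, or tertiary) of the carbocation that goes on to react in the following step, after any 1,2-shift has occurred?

Step 1: Protonation of the alkene by HI: the π bond acts as the nucleophile and picks up H⁺, giving the more stable (Markovnikov) secondary carbocation. The H–I bond breaks heterolytically, releasing I⁻.
Step 2: A hydride (H with its bonding pair) migrates from the adjacent isopropyl carbon to the cationic centre — a 1,2-hydride shift — upgrading the secondary cation to a tertiary one.
The cation rearranges from secondary to tertiary via a 1,2-hydride shift from the adjacent isopropyl carbon; the tertiary cation is what reacts next.

tertiary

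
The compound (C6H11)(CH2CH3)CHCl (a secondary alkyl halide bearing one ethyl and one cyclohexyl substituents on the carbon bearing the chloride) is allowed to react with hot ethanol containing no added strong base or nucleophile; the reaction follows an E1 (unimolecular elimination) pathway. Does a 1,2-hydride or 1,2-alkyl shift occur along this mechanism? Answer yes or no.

The first-formed carbocation is secondary.
The adjacent cyclohexyl carbon already bears 2 other carbon substituents and has a hydrogen to migrate; after a 1,2-hydride shift from that carbon the positive charge sits on a tertiary centre.
Tertiary is more stable than secondary, so the shift occurs.

yes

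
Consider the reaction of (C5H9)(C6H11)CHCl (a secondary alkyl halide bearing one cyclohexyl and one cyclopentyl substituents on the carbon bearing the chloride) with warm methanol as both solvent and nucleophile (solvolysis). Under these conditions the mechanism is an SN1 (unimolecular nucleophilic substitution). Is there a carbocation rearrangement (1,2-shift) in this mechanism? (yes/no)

yes

The first-formed carbocation is secondary.
The adjacent cyclohexyl carbon already bears 2 other carbon substituents and has a hydrogen to migrate; after a 1,2-hydride shift from that carbon the positive charge sits on a tertiary centre.
Tertiary is more stable than secondary, so the shift occurs.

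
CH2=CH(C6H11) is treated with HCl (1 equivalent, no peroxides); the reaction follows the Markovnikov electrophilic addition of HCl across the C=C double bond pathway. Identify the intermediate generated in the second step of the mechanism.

tertiary carbocation

Step 1: Protonation of the alkene by HCl: the π bond acts as the nucleophile and picks up H⁺, giving the more stable (Markovnikov) secondary carbocation. The H–Cl bond breaks heterolytically, releasing Cl⁻.
Step 2: A 1,2-hydride shift from the adjacent cyclohexyl carbon moves the positive charge from the secondary centre to an adjacent carbon, generating a more stable tertiary carbocation.
After step 2 the species present is a tertiary carbocation.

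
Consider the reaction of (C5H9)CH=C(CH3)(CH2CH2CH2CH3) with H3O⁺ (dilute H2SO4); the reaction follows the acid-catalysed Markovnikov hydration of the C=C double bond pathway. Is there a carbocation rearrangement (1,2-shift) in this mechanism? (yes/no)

The first-formed carbocation is tertiary.
No single 1,2-shift to an adjacent carbon would produce a more-substituted cation than the one already present, so no rearrangement occurs.

no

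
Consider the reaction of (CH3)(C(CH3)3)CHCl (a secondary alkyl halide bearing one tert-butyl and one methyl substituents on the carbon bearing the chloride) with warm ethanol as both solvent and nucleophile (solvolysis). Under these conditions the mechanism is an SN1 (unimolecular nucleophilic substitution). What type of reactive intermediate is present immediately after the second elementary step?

tertiary carbocation

Step 1: Unassisted departure of Cl⁻ (taking the C–Cl bonding pair) generates a secondary carbocation.
Step 2: A methyl group with its bonding pair migrates from the adjacent tert-butyl carbon to the cationic centre — a 1,2-methyl shift — upgrading the secondary cation to a tertiary one.
After step 2 the species present is a tertiary carbocation.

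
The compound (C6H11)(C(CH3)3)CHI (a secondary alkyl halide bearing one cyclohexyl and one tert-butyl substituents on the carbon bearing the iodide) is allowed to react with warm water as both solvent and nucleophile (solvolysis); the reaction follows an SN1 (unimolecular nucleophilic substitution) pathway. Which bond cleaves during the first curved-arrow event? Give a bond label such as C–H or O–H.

C–I

Step 1: The C–I bond breaks with both electrons going to the iodide; I⁻ leaves and a secondary carbocation remains.
The bond broken in this step is the C–I bond.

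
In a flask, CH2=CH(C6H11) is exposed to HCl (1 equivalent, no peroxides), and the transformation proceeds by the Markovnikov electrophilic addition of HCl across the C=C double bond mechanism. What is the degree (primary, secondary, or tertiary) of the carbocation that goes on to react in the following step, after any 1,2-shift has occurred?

Step 1: Protonation of the alkene by HCl: the π bond acts as the nucleophile and picks up H⁺, giving the more stable (Markovnikov) secondary carbocation. The H–Cl bond breaks heterolytically, releasing Cl⁻.
Step 2: A hydride (H with its bonding pair) migrates from the adjacent cyclohexyl carbon to the cationic centre — a 1,2-hydride shift — upgrading the secondary cation to a tertiary one.
The cation rearranges from secondary to tertiary via a 1,2-hydride shift from the adjacent cyclohexyl carbon; the tertiary cation is what reacts next.

tertiary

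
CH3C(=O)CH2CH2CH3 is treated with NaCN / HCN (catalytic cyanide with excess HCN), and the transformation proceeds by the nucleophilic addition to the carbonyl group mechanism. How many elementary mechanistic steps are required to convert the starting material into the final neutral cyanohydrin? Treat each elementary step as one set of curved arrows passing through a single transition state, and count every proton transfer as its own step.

Step 1: A lone pair / filled orbital on CN⁻ attacks the electrophilic carbonyl carbon; the π(C=O) electrons shift onto oxygen, producing a tetrahedral alkoxide intermediate.
Step 2: Proton transfer from HCN to the alkoxide furnishes a cyanohydrin (and releases another CN⁻ to continue the reaction).
Total: 2 elementary steps.

2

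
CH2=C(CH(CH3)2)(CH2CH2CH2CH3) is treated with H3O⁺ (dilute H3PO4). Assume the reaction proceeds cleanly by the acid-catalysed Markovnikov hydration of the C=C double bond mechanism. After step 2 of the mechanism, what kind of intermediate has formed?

Step 1: Electrophilic addition begins with the π(C=C) electrons forming a bond to the proton of H3O⁺. Following Markovnikov's rule, the resulting cation is tertiary. H2O is released.
Step 2: Water acts as the nucleophile: an oxygen lone pair bonds to the cationic carbon, giving an oxonium-ion intermediate.
After step 2 the species present is an oxonium ion.

oxonium ion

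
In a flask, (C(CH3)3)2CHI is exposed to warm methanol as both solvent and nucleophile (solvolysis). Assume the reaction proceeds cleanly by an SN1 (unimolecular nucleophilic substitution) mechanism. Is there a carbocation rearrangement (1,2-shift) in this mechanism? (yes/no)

The first-formed carbocation is secondary.
The adjacent tert-butyl carbon has no hydrogen but bears methyl groups; migration of one methyl with its bonding pair (a 1,2-methyl shift) places the charge on a tertiary centre.
Tertiary is more stable than secondary, so the shift occurs.

yes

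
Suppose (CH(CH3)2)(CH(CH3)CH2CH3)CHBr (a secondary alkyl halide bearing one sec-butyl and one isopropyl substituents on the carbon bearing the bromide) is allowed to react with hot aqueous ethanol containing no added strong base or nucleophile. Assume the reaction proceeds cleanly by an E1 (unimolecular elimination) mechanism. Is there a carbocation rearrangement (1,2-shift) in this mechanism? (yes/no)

The first-formed carbocation is secondary.
The adjacent sec-butyl carbon already bears 2 other carbon substituents and has a hydrogen to migrate; after a 1,2-hydride shift from that carbon the positive charge sits on a tertiary centre.
Tertiary is more stable than secondary, so the shift occurs.

yes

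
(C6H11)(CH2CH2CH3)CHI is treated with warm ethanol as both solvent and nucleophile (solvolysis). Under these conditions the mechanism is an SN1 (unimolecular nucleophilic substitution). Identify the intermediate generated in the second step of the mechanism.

Step 1: Unassisted departure of I⁻ (taking the C–I bonding pair) generates a secondary carbocation.
Step 2: A 1,2-hydride shift from the adjacent cyclohexyl carbon moves the positive charge from the secondary centre to an adjacent carbon, generating a more stable tertiary carbocation.
After step 2 the species present is a tertiary carbocation.

tertiary carbocation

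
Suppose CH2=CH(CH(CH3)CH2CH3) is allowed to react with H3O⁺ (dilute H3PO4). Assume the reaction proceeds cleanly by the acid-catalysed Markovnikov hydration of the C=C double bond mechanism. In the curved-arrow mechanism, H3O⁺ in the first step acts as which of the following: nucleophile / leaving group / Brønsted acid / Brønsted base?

Brønsted acid

Step 1: Protonation of the alkene by H3O⁺: the π bond acts as the nucleophile and picks up H⁺, giving the more stable (Markovnikov) secondary carbocation. H2O is released.
H3O⁺ in the first step donates a proton in a proton-transfer step — a Brønsted acid.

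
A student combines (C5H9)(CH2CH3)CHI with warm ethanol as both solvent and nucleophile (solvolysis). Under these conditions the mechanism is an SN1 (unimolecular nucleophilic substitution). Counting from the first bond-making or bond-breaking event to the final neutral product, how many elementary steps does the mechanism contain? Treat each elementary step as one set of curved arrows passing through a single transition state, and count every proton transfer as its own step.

4

Step 1: Unassisted departure of I⁻ (taking the C–I bonding pair) generates a secondary carbocation.
Step 2: Carbocation rearrangement: a 1,2-hydride shift from the adjacent cyclopentyl carbon converts the initially-formed secondary cation into the more stable tertiary cation.
Step 3: Nucleophilic capture: the oxygen of CH3CH2OH bonds to the cationic carbon, producing an oxonium-ion intermediate.
Step 4: Proton transfer from the O–H of the oxonium ion to a solvent molecule delivers the neutral ether.
Total: 4 elementary steps.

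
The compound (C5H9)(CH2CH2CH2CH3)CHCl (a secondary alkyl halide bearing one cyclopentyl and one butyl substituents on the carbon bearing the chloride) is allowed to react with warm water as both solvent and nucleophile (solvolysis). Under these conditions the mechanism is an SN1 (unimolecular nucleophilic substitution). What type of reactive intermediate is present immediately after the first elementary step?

secondary carbocation

Step 1: Unassisted departure of Cl⁻ (taking the C–Cl bonding pair) generates a secondary carbocation.
After step 1 the species present is a secondary carbocation.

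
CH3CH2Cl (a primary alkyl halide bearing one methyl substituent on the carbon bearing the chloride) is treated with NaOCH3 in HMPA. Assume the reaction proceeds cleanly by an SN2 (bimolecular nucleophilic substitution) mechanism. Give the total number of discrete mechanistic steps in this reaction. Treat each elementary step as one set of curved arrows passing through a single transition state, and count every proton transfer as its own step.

1

Step 1: Backside attack by CH3O⁻ on the carbon bearing the chloride: the new C–O bond forms as the C–Cl bond breaks, with Walden inversion at carbon.
Total: 1 elementary step.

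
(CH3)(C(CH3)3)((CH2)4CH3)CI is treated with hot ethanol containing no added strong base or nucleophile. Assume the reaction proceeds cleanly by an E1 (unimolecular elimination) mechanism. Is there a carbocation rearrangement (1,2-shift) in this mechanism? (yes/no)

The first-formed carbocation is tertiary.
No single 1,2-shift to an adjacent carbon would produce a more-substituted cation than the one already present, so no rearrangement occurs.

no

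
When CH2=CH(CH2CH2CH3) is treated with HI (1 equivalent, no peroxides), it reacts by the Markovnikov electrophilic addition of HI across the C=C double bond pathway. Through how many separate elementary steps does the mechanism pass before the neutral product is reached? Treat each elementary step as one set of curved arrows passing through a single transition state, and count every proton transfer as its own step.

2

Step 1: The π electrons of the C=C bond attack a proton of HI; Markovnikov addition places the new C–H on the less-substituted alkene carbon, so the positive charge ends up on the more-substituted carbon — a secondary carbocation. The H–I bond breaks heterolytically, releasing I⁻.
(No 1,2-shift: no single shift to an adjacent carbon would give a more stable cation.)
Step 2: I⁻ captures the cation: a lone pair on I⁻ fills the empty p orbital, producing the alkyl halide product.
Total: 2 elementary steps.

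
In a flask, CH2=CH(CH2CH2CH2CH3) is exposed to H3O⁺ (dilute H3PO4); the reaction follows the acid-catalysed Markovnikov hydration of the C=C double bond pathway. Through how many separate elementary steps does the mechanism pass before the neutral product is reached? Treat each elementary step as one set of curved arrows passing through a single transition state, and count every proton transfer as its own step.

Step 1: Protonation of the alkene by H3O⁺: the π bond acts as the nucleophile and picks up H⁺, giving the more stable (Markovnikov) secondary carbocation. H2O is released.
(No 1,2-shift: no single shift to an adjacent carbon would give a more stable cation.)
Step 2: A lone pair on the oxygen of H2O attacks the carbocation, forming a C–O bond and an oxonium ion (a protonated alcohol).
Step 3: Proton transfer from the O–H of the oxonium ion to H2O completes the catalytic cycle and yields the alcohol.
Total: 3 elementary steps.

3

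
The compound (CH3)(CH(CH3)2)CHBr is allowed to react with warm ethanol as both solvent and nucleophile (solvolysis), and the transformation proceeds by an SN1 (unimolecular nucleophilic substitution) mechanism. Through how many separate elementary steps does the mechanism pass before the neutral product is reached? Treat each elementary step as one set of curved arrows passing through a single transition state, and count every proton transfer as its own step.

4

Step 1: Ionisation: the C–Br σ-bond cleaves heterolytically; both bonding electrons depart with Br⁻, leaving a secondary carbocation at the α-carbon.
Step 2: Carbocation rearrangement: a 1,2-hydride shift from the adjacent isopropyl carbon converts the initially-formed secondary cation into the more stable tertiary cation.
Step 3: Nucleophilic capture: the oxygen of CH3CH2OH bonds to the cationic carbon, producing an oxonium-ion intermediate.
Step 4: Deprotonation of the oxonium oxygen by solvent ethanol yields the neutral ether.
Total: 4 elementary steps.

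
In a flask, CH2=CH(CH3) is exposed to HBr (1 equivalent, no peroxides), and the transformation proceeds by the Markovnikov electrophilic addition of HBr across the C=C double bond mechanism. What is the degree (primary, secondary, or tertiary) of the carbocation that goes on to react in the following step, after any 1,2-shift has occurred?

secondary

Step 1: Protonation of the alkene by HBr: the π bond acts as the nucleophile and picks up H⁺, giving the more stable (Markovnikov) secondary carbocation. The H–Br bond breaks heterolytically, releasing Br⁻.
No single 1,2-shift to an adjacent carbon would give a more-substituted cation, so no rearrangement occurs.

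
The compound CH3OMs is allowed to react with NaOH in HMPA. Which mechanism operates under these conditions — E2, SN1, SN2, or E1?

SN2

Conditions: a methyl substrate with a strong nucleophile in the polar aprotic solvent HMPA.
These conditions are the textbook signature of the SN2 pathway.
An unhindered substrate with a strong nucleophile in a polar aprotic solvent favours one-step backside displacement.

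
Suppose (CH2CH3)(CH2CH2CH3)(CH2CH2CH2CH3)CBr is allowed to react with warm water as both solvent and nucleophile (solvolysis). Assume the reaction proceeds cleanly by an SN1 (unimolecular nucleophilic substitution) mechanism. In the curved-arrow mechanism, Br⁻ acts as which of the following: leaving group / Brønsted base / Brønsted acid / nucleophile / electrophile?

Step 1: Rate-determining heterolysis of the C–Br bond gives Br⁻ and a tertiary carbocation.
Br⁻ departs with both electrons of the breaking σ-bond — that is the definition of a leaving group.

leaving group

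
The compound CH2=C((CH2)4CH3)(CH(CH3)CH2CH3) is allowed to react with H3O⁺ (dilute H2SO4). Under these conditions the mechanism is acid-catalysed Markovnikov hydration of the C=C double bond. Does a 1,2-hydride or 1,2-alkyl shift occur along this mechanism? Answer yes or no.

no

The first-formed carbocation is tertiary.
No single 1,2-shift to an adjacent carbon would produce a more-substituted cation than the one already present, so no rearrangement occurs.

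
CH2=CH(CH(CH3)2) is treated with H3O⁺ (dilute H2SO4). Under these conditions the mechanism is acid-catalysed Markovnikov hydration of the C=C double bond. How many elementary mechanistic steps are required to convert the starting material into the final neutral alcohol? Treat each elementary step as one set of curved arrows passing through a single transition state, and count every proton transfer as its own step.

Step 1: Electrophilic addition begins with the π(C=C) electrons forming a bond to the proton of H3O⁺. Following Markovnikov's rule, the resulting cation is secondary. H2O is released.
Step 2: Carbocation rearrangement: a 1,2-hydride shift from the adjacent isopropyl carbon converts the initially-formed secondary cation into the more stable tertiary cation.
Step 3: Water acts as the nucleophile: an oxygen lone pair bonds to the cationic carbon, giving an oxonium-ion intermediate.
Step 4: Deprotonation of the oxonium ion by a water molecule delivers the neutral alcohol and regenerates the acid catalyst.
Total: 4 elementary steps.

4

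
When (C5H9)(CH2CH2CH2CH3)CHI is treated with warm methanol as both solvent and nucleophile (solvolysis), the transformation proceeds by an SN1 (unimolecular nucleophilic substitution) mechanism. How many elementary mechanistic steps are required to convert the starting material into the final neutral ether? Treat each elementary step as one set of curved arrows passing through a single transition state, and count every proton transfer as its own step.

Step 1: Rate-determining heterolysis of the C–I bond gives I⁻ and a secondary carbocation.
Step 2: Carbocation rearrangement: a 1,2-hydride shift from the adjacent cyclopentyl carbon converts the initially-formed secondary cation into the more stable tertiary cation.
Step 3: Nucleophilic capture: the oxygen of CH3OH bonds to the cationic carbon, producing an oxonium-ion intermediate.
Step 4: A second solvent molecule removes the proton on oxygen, giving the neutral ether product.
Total: 4 elementary steps.

4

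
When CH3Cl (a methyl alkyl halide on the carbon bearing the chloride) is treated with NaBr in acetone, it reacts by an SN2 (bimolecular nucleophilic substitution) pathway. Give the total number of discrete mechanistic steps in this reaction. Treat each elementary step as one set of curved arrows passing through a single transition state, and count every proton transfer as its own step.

Step 1: The bromide nucleophile donates a lone pair from Br to the α-carbon in a backside attack; simultaneously the C–Cl σ-bond breaks and both of its electrons leave with Cl⁻. One concerted step with inversion of configuration.
Total: 1 elementary step.

1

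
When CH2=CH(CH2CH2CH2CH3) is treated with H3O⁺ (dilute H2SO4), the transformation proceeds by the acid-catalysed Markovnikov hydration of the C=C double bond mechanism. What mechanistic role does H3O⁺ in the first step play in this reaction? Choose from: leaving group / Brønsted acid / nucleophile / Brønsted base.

Brønsted acid

Step 1: Protonation of the alkene by H3O⁺: the π bond acts as the nucleophile and picks up H⁺, giving the more stable (Markovnikov) secondary carbocation. H2O is released.
H3O⁺ in the first step donates a proton in a proton-transfer step — a Brønsted acid.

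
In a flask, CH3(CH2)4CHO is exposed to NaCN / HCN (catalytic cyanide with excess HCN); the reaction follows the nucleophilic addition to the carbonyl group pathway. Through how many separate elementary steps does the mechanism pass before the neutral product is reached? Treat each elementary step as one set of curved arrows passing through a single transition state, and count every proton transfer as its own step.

Step 1: A lone pair / filled orbital on CN⁻ attacks the electrophilic carbonyl carbon; the π(C=O) electrons shift onto oxygen, producing a tetrahedral alkoxide intermediate.
Step 2: Proton transfer from HCN to the alkoxide furnishes a cyanohydrin (and releases another CN⁻ to continue the reaction).
Total: 2 elementary steps.

2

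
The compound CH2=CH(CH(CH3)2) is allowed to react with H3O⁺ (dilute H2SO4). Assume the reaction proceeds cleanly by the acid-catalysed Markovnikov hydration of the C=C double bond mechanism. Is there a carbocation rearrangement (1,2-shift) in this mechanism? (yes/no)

The first-formed carbocation is secondary.
The adjacent isopropyl carbon already bears 2 other carbon substituents and has a hydrogen to migrate; after a 1,2-hydride shift from that carbon the positive charge sits on a tertiary centre.
Tertiary is more stable than secondary, so the shift occurs.

yes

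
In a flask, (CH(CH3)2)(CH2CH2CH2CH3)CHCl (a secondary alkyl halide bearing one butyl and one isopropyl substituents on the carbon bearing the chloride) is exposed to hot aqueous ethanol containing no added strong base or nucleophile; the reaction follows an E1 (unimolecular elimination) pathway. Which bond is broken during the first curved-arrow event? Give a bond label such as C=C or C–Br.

Step 1: The C–Cl bond breaks with both electrons going to the chloride; Cl⁻ leaves and a secondary carbocation remains.
The bond broken in this step is the C–Cl bond.

C–Cl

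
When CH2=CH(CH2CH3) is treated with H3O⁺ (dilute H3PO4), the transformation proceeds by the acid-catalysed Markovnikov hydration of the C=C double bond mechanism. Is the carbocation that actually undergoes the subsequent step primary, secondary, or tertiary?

Step 1: Protonation of the alkene by H3O⁺: the π bond acts as the nucleophile and picks up H⁺, giving the more stable (Markovnikov) secondary carbocation. H2O is released.
No single 1,2-shift to an adjacent carbon would give a more-substituted cation, so no rearrangement occurs.

secondary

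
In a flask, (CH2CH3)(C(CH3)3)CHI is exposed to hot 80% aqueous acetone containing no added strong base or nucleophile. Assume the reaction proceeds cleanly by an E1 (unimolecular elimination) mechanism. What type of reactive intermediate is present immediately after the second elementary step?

tertiary carbocation

Step 1: Ionisation: the C–I σ-bond cleaves heterolytically; both bonding electrons depart with I⁻, leaving a secondary carbocation at the α-carbon.
Step 2: A methyl group with its bonding pair migrates from the adjacent tert-butyl carbon to the cationic centre — a 1,2-methyl shift — upgrading the secondary cation to a tertiary one.
After step 2 the species present is a tertiary carbocation.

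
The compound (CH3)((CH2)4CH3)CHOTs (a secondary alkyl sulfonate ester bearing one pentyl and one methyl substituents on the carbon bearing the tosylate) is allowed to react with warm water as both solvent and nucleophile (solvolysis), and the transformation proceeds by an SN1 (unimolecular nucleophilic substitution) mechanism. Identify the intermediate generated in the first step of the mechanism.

Step 1: Rate-determining heterolysis of the C–O bond gives TsO⁻ and a secondary carbocation.
After step 1 the species present is a secondary carbocation.

secondary carbocation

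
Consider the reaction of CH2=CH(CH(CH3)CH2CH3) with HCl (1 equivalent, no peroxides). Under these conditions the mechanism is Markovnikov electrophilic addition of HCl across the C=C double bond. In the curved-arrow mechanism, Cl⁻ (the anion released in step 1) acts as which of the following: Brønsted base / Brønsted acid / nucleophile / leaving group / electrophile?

nucleophile

Step 3: Cl⁻ captures the cation: a lone pair on Cl⁻ fills the empty p orbital, producing the alkyl halide product.
Cl⁻ (the anion released in step 1) donates an electron pair to form a new σ-bond to carbon — it is the nucleophile.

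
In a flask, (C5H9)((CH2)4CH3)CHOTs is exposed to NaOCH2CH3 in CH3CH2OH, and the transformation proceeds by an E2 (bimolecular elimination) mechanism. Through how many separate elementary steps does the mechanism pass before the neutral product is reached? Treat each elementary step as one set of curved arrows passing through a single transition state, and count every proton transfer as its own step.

1

Step 1: The strong base CH3CH2O⁻ removes a β-hydrogen; in the same concerted event the electrons of the breaking C–H bond form the new π(C=C) bond and the C–O σ-bond breaks, expelling TsO⁻. Anti-periplanar geometry; one transition state.
Total: 1 elementary step.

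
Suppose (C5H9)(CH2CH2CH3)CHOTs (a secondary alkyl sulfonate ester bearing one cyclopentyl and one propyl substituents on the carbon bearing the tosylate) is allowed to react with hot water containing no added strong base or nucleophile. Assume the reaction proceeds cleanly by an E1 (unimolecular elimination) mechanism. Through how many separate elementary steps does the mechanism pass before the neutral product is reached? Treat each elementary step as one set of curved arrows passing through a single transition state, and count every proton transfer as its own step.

Step 1: Rate-determining heterolysis of the C–O bond gives TsO⁻ and a secondary carbocation.
Step 2: Carbocation rearrangement: a 1,2-hydride shift from the adjacent cyclopentyl carbon converts the initially-formed secondary cation into the more stable tertiary cation.
Step 3: A weak base (a water molecule from the solvent) removes a proton from a carbon adjacent to the cationic centre; the electrons of that C–H bond become the new π(C=C) bond, giving the alkene.
Total: 3 elementary steps.

3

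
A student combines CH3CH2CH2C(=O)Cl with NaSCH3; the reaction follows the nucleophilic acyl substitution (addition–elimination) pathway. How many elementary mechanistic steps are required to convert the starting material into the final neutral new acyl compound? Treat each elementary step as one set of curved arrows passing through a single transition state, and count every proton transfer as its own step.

2

Step 1: CH3S⁻ adds to the carbonyl carbon; the C=O π electrons shift onto oxygen and a tetrahedral alkoxide intermediate forms.
Step 2: An oxygen lone pair re-forms the C=O π bond as the C–Cl σ-bond breaks; Cl⁻ is expelled.
Total: 2 elementary steps.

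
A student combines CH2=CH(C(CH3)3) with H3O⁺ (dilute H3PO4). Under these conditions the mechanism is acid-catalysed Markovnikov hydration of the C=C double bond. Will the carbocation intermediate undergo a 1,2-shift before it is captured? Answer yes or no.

The first-formed carbocation is secondary.
The adjacent tert-butyl carbon has no hydrogen but bears methyl groups; migration of one methyl with its bonding pair (a 1,2-methyl shift) places the charge on a tertiary centre.
Tertiary is more stable than secondary, so the shift occurs.

yes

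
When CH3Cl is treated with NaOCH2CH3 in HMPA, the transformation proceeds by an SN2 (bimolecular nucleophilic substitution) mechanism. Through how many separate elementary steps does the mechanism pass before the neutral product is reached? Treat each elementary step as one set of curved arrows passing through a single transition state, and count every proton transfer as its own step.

Step 1: Backside attack by CH3CH2O⁻ on the carbon bearing the chloride: the new C–O bond forms as the C–Cl bond breaks, with Walden inversion at carbon.
Total: 1 elementary step.

1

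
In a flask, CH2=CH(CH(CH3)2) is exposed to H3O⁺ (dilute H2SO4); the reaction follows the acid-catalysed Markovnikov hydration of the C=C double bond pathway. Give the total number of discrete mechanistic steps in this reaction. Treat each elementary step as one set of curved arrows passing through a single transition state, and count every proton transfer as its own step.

Step 1: The π electrons of the C=C bond attack a proton of H3O⁺; Markovnikov addition places the new C–H on the less-substituted alkene carbon, so the positive charge ends up on the more-substituted carbon — a secondary carbocation. H2O is released.
Step 2: Carbocation rearrangement: a 1,2-hydride shift from the adjacent isopropyl carbon converts the initially-formed secondary cation into the more stable tertiary cation.
Step 3: Water acts as the nucleophile: an oxygen lone pair bonds to the cationic carbon, giving an oxonium-ion intermediate.
Step 4: Proton transfer from the O–H of the oxonium ion to H2O completes the catalytic cycle and yields the alcohol.
Total: 4 elementary steps.

4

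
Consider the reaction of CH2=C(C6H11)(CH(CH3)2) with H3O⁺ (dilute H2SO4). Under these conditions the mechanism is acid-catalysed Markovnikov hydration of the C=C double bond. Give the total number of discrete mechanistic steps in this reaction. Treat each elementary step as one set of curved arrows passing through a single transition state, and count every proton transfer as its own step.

Step 1: Protonation of the alkene by H3O⁺: the π bond acts as the nucleophile and picks up H⁺, giving the more stable (Markovnikov) tertiary carbocation. H2O is released.
(No 1,2-shift: no single shift to an adjacent carbon would give a more stable cation.)
Step 2: A lone pair on the oxygen of H2O attacks the carbocation, forming a C–O bond and an oxonium ion (a protonated alcohol).
Step 3: Proton transfer from the O–H of the oxonium ion to H2O completes the catalytic cycle and yields the alcohol.
Total: 3 elementary steps.

3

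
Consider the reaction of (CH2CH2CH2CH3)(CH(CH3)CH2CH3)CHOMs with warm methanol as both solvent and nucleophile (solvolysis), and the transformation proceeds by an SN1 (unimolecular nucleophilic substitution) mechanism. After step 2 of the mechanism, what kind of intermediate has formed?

Step 1: Ionisation: the C–O σ-bond cleaves heterolytically; both bonding electrons depart with MsO⁻, leaving a secondary carbocation at the α-carbon.
Step 2: A 1,2-hydride shift from the adjacent sec-butyl carbon moves the positive charge from the secondary centre to an adjacent carbon, generating a more stable tertiary carbocation.
After step 2 the species present is a tertiary carbocation.

tertiary carbocation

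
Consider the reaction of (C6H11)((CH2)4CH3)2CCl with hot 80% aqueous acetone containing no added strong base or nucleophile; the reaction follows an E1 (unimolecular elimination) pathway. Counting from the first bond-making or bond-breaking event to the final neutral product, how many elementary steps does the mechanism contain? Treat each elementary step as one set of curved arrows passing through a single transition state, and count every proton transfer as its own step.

2

Step 1: Unassisted departure of Cl⁻ (taking the C–Cl bonding pair) generates a tertiary carbocation.
(No 1,2-shift: no single shift to an adjacent carbon would give a more stable cation.)
Step 2: Loss of a β-proton to a water molecule of the solvent: the C–H bonding pair collapses toward the cationic carbon to form the C=C π bond, yielding the alkene.
Total: 2 elementary steps.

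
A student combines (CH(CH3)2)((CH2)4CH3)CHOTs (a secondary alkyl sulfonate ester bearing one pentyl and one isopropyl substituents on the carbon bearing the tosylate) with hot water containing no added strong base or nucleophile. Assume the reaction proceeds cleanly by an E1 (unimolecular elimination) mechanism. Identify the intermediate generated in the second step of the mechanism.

Step 1: Ionisation: the C–O σ-bond cleaves heterolytically; both bonding electrons depart with TsO⁻, leaving a secondary carbocation at the α-carbon.
Step 2: Carbocation rearrangement: a 1,2-hydride shift from the adjacent isopropyl carbon converts the initially-formed secondary cation into the more stable tertiary cation.
After step 2 the species present is a tertiary carbocation.

tertiary carbocation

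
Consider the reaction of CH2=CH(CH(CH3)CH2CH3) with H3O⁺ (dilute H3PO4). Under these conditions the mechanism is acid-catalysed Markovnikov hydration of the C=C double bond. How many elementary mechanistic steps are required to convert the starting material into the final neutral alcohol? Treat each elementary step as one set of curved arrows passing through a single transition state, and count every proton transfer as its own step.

4

Step 1: The π electrons of the C=C bond attack a proton of H3O⁺; Markovnikov addition places the new C–H on the less-substituted alkene carbon, so the positive charge ends up on the more-substituted carbon — a secondary carbocation. H2O is released.
Step 2: Carbocation rearrangement: a 1,2-hydride shift from the adjacent sec-butyl carbon converts the initially-formed secondary cation into the more stable tertiary cation.
Step 3: Water acts as the nucleophile: an oxygen lone pair bonds to the cationic carbon, giving an oxonium-ion intermediate.
Step 4: H2O removes a proton from the oxonium oxygen, regenerating H3O⁺ and giving the neutral alcohol.
Total: 4 elementary steps.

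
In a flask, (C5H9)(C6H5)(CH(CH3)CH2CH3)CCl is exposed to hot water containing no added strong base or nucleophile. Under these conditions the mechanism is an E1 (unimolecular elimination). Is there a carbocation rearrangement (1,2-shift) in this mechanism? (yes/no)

no

The first-formed carbocation is tertiary.
No single 1,2-shift to an adjacent carbon would produce a more-substituted cation than the one already present, so no rearrangement occurs.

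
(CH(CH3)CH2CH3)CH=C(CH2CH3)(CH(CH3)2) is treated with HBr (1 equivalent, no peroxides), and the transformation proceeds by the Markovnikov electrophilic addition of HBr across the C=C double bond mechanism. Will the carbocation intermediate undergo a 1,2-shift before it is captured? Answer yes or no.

no

The first-formed carbocation is tertiary.
No single 1,2-shift to an adjacent carbon would produce a more-substituted cation than the one already present, so no rearrangement occurs.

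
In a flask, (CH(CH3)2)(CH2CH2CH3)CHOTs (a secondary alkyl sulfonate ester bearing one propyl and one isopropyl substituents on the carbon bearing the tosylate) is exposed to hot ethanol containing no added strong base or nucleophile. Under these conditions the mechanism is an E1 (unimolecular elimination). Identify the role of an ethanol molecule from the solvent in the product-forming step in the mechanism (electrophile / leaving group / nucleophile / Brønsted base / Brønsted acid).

Brønsted base

Step 3: A weak base (an ethanol molecule from the solvent) removes a proton from a carbon adjacent to the cationic centre; the electrons of that C–H bond become the new π(C=C) bond, giving the alkene.
An ethanol molecule from the solvent in the product-forming step accepts a proton in a proton-transfer step — a Brønsted base.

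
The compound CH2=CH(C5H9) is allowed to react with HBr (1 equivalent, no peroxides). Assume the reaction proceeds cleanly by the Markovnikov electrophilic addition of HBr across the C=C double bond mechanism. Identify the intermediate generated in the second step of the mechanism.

tertiary carbocation

Step 1: Protonation of the alkene by HBr: the π bond acts as the nucleophile and picks up H⁺, giving the more stable (Markovnikov) secondary carbocation. The H–Br bond breaks heterolytically, releasing Br⁻.
Step 2: A 1,2-hydride shift from the adjacent cyclopentyl carbon moves the positive charge from the secondary centre to an adjacent carbon, generating a more stable tertiary carbocation.
After step 2 the species present is a tertiary carbocation.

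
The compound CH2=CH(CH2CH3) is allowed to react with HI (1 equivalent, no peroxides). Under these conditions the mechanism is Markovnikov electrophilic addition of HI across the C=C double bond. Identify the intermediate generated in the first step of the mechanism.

secondary carbocation

Step 1: The π electrons of the C=C bond attack a proton of HI; Markovnikov addition places the new C–H on the less-substituted alkene carbon, so the positive charge ends up on the more-substituted carbon — a secondary carbocation. The H–I bond breaks heterolytically, releasing I⁻.
After step 1 the species present is a secondary carbocation.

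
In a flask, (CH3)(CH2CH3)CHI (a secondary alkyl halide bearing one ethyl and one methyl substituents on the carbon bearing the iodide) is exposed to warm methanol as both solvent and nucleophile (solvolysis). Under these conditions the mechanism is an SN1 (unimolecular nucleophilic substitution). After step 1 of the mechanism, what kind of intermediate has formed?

secondary carbocation

Step 1: Rate-determining heterolysis of the C–I bond gives I⁻ and a secondary carbocation.
After step 1 the species present is a secondary carbocation.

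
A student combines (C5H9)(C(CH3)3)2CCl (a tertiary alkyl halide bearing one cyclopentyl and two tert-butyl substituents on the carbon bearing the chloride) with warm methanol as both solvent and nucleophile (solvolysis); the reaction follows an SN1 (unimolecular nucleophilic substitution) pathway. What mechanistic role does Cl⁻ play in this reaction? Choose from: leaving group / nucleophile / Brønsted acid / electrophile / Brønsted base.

leaving group

Step 1: Ionisation: the C–Cl σ-bond cleaves heterolytically; both bonding electrons depart with Cl⁻, leaving a tertiary carbocation at the α-carbon.
Cl⁻ departs with both electrons of the breaking σ-bond — that is the definition of a leaving group.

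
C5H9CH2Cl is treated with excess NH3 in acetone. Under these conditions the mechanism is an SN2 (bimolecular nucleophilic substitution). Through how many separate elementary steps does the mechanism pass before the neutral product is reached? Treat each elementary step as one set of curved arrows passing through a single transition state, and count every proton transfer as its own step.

2

Step 1: A lone pair on the N of NH3 attacks the α-carbon from the back side while the C–Cl bond breaks; both bonding electrons leave with Cl⁻. The product of this concerted step is an alkylammonium ion.
Step 2: A second equivalent of NH3 removes a proton from the N, giving the neutral product.
Total: 2 elementary steps.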